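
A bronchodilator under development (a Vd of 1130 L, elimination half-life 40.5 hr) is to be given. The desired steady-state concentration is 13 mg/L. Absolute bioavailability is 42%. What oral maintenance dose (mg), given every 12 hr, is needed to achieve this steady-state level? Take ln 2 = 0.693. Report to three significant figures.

CL = ln 2 · Vd / t½ = 0.693 × 1130 / 40.5 = 19.34 L/h
D = CL × Css × τ / F = 19.34 × 13 × 12 / 0.42 = 7183 mg

7180 mg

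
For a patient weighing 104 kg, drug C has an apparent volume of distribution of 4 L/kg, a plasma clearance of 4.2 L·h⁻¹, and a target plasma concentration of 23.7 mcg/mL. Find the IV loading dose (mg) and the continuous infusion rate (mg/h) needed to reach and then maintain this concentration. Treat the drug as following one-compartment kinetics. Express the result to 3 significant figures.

(a) 9860 mg; (b) 99.5 mg/h

Vd = 4 L/kg × 104 kg = 416.0 L
Loading dose = Vd × C = 416.0 × 23.7 = 9859 mg
Infusion rate = 4.200 L/h × 23.7 mg/L = 99.54 mg/h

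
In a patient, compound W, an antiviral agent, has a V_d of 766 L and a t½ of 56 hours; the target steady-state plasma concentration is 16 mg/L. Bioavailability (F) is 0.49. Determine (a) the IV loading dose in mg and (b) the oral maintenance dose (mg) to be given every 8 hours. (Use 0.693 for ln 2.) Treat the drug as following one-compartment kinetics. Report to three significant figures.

LD = Vd × C = 766.0 × 16 = 12260 mg
CL = 0.693 × Vd / t½ = 0.693 × 766.0 / 56 = 9.479 L/h
D = CL × Css × τ / F = 9.479 × 16 × 8 / 0.49 = 2476 mg

(a) 12300 mg; (b) 2480 mg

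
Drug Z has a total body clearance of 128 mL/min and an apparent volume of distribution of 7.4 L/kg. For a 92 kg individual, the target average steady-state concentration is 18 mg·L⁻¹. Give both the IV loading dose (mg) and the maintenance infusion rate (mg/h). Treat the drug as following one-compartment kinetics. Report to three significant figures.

Vd(total) = 92 kg × 7.4 L/kg = 680.8 L
Loading: fill Vd to C_target → 680.8 L × 18 mg/L = 12250 mg
CL = 128 mL/min × 60/1000 = 7.680 L/h
Infusion rate = 7.680 L/h × 18 mg/L = 138.2 mg/h

(a) 12300 mg; (b) 138 mg/h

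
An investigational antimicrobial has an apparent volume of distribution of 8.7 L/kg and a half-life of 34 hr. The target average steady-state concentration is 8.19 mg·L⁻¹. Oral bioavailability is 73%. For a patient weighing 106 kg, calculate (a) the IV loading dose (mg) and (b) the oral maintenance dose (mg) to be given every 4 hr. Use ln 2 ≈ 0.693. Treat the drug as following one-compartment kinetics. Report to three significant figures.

Vd = 8.7 L/kg × 106 kg = 922.2 L
LD = Vd × C = 922.2 × 8.19 = 7553 mg
CL = 0.693 × Vd / t½ = 0.693 × 922.2 / 34 = 18.80 L/h
D = CL × Css × τ / F = 18.80 × 8.19 × 4 / 0.73 = 843.7 mg

(a) 7550 mg; (b) 844 mg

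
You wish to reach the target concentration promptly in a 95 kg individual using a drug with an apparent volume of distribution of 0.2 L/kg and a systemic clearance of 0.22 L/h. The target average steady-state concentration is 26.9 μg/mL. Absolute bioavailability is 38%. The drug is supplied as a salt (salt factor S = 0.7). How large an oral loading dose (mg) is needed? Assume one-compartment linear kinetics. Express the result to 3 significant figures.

1920 mg

Vd = 0.2 L/kg × 95 kg = 19.00 L
LD = Vd × C / F / S = 19.00 × 26.90 / 0.38 / 0.7 = 1921 mg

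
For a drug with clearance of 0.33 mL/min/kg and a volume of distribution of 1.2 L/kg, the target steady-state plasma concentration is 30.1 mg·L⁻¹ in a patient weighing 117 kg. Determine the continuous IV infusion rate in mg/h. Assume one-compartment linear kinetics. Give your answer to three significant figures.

69.7 mg/h

CL = 0.33 mL/min/kg × 117 kg = 38.61 mL/min = 38.61 × 60/1000 = 2.317 L/h
Rate = CL × Css = 2.317 × 30.1 = 69.74 mg/h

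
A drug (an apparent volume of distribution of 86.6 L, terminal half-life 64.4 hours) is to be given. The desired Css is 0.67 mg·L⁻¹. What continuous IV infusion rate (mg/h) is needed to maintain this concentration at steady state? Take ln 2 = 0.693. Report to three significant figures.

k = 0.693/64.4 = 0.01076 h⁻¹, so CL = k·Vd = 0.01076 × 86.60 = 0.9318 L/h
Infusion rate = CL × Css = 0.9318 × 0.67 = 0.6243 mg/h

0.624 mg/h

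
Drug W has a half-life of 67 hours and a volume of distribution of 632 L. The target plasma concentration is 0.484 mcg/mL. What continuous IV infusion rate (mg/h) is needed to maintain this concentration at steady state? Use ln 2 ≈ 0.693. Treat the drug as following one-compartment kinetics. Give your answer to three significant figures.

3.16 mg/h

k = 0.693/67 = 0.01034 h⁻¹, so CL = k·Vd = 0.01034 × 632.0 = 6.535 L/h
Infusion rate = CL × Css = 6.535 × 0.484 = 3.163 mg/h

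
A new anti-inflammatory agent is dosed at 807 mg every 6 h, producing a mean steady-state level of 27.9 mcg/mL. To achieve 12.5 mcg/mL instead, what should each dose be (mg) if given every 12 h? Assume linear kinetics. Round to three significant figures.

For first-order elimination, Css ∝ F·D/(CL·τ); F and CL are unchanged, so Css ∝ D/τ.
D₂ = D₁ × (Css,target / Css,current) × (τ₂/τ₁) = 807 × (12.5/27.9) × (12/6) = 723.1 mg

723 mg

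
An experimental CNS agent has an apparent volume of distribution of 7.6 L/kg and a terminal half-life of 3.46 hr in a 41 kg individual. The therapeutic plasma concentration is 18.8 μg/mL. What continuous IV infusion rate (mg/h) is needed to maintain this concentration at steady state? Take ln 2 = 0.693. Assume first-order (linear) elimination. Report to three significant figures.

Vd = 7.6 L/kg × 41 kg = 311.6 L
k = 0.693/3.46 = 0.2003 h⁻¹, so CL = k·Vd = 0.2003 × 311.6 = 62.41 L/h
Infusion rate = CL × Css = 62.41 × 18.8 = 1173 mg/h

1170 mg/h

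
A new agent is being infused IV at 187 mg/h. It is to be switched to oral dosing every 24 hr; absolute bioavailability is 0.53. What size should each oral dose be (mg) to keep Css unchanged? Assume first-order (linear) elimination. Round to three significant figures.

8470 mg

To maintain the same Css, the systemic dosing rate must be unchanged: F·D/τ = infusion rate.
D = rate × τ / F = 187 × 24 / 0.53 = 8468 mg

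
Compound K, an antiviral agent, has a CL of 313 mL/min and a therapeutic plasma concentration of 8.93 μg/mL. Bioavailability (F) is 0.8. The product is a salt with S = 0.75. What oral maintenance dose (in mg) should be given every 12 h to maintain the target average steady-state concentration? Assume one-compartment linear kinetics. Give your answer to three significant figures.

3350 mg

CL = 313 mL/min = 313 × 0.06 = 18.78 L/h
D = CL × Css × τ / F / S = 18.78 × 8.93 × 12 / 0.8 / 0.75 = 3354 mg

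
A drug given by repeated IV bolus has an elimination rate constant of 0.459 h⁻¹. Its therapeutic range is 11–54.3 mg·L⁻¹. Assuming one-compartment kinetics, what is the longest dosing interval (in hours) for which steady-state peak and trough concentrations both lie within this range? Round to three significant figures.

Between IV bolus doses, concentration decays as C = C₀·e^(−kτ), so C_peak/C_trough = e^(kτ).
τ_max = ln(C_peak/C_trough) / k = ln(54.3/11) / 0.4590 = 1.597 / 0.4590 = 3.479 h

3.48 h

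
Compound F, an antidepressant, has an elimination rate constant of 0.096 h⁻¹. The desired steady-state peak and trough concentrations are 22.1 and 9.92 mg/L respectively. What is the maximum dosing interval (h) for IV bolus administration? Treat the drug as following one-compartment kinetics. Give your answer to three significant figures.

8.34 h

Between IV bolus doses, concentration decays as C = C₀·e^(−kτ), so C_peak/C_trough = e^(kτ).
τ_max = ln(C_peak/C_trough) / k = ln(22.1/9.92) / 0.09600 = 0.8010 / 0.09600 = 8.344 h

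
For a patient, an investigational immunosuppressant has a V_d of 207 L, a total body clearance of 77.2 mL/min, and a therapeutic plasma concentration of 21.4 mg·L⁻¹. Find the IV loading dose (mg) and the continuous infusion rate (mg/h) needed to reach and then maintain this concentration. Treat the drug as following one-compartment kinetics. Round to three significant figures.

LD = Vd · C_target = 207.0 × 21.4 = 4430 mg
CL = 77.2 mL/min = 77.2 × 0.06 = 4.632 L/h
Maintenance infusion rate = CL × Css = 4.632 × 21.4 = 99.12 mg/h

(a) 4430 mg; (b) 99.1 mg/h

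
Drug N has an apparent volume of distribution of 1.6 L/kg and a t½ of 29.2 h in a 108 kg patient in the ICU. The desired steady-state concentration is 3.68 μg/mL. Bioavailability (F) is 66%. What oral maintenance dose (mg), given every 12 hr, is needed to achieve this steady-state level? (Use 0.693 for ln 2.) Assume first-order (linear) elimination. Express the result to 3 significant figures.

Total Vd = 1.6 × 108 = 172.8 L
k = 0.693/29.2 = 0.02373 h⁻¹, so CL = k·Vd = 0.02373 × 172.8 = 4.101 L/h
D = CL × Css × τ / F = 4.101 × 3.68 × 12 / 0.66 = 274.4 mg

274 mg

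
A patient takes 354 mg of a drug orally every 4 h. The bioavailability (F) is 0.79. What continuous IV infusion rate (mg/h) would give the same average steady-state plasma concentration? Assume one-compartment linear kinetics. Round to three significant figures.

69.9 mg/h

Equivalent systemic input: infusion rate = F·D/τ.
Rate = 0.79 × 354 / 4 = 69.92 mg/h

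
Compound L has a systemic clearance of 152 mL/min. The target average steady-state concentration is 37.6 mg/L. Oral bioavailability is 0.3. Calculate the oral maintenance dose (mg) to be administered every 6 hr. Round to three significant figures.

6860 mg

Convert clearance: 152 mL/min × 60 min/h ÷ 1000 mL/L = 9.120 L/h
D = CL × Css × τ / F = 9.120 × 37.6 × 6 / 0.3 = 6858 mg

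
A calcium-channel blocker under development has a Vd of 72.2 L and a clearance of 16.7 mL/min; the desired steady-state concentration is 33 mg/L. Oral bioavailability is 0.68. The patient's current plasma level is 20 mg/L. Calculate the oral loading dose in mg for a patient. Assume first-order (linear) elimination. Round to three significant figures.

1380 mg

Concentration deficit ΔC = 33 − 20 = 13.00 mg/L
LD = Vd × ΔC / F = 72.20 × 13.00 / 0.68 = 1380 mg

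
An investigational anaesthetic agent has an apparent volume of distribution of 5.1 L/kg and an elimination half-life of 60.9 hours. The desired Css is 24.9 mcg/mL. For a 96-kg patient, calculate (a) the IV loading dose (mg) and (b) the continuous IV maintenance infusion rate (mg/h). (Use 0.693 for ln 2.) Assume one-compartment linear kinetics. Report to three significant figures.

(a) 12200 mg; (b) 139 mg/h

Vd(total) = 96 kg × 5.1 L/kg = 489.6 L
LD = Vd × C = 489.6 × 24.9 = 12190 mg
CL = 0.693 × Vd / t½ = 0.693 × 489.6 / 60.9 = 5.571 L/h
Infusion rate = CL × Css = 5.571 × 24.9 = 138.7 mg/h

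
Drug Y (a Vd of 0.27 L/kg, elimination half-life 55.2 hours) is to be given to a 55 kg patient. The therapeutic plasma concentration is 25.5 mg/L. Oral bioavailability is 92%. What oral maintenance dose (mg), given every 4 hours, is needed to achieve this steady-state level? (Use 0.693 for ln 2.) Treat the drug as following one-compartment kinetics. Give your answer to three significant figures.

Total Vd = 0.27 × 55 = 14.85 L
CL = ln 2 · Vd / t½ = 0.693 × 14.85 / 55.2 = 0.1864 L/h
D = CL × Css × τ / F = 0.1864 × 25.5 × 4 / 0.92 = 20.67 mg

20.7 mg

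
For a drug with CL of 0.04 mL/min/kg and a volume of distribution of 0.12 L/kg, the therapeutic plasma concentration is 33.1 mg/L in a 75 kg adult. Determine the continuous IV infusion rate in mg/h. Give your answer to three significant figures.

CL = 0.04 mL/min/kg × 75 kg = 3.000 mL/min = 3.000 × 60/1000 = 0.1800 L/h
Rate = CL × Css = 0.1800 × 33.1 = 5.958 mg/h

5.96 mg/h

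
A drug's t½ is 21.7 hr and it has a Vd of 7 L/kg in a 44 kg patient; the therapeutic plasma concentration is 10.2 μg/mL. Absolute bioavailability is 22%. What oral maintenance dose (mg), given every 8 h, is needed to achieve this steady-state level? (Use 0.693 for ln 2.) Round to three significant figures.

3650 mg

Vd = 7 L/kg × 44 kg = 308.0 L
CL = 0.693 × Vd / t½ = 0.693 × 308.0 / 21.7 = 9.836 L/h
D = CL × Css × τ / F = 9.836 × 10.2 × 8 / 0.22 = 3648 mg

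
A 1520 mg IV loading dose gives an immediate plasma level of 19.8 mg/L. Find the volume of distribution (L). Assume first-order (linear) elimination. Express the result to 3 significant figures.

Immediately after an IV bolus, C₀ = Dose / Vd, so Vd = Dose / C₀.
Vd = 1520 / 19.8 = 76.77 L

76.8 L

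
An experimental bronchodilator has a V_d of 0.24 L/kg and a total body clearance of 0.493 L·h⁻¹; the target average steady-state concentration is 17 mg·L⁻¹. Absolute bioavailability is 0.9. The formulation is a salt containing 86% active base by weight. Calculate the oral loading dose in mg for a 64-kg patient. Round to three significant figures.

Vd(total) = 64 kg × 0.24 L/kg = 15.36 L
LD = Vd × C / F / S = 15.36 × 17.00 / 0.9 / 0.86 = 337.4 mg

337 mg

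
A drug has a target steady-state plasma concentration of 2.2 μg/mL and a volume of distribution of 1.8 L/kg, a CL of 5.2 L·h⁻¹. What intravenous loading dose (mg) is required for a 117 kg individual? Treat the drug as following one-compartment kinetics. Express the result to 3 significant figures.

Vd(total) = 117 kg × 1.8 L/kg = 210.6 L
LD = Vd × C = 210.6 × 2.200 = 463.3 mg

463 mg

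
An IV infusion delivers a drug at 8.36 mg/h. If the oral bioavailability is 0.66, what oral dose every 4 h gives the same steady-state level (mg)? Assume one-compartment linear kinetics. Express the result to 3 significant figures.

50.7 mg

To maintain the same Css, the systemic dosing rate must be unchanged: F·D/τ = infusion rate.
D = rate × τ / F = 8.36 × 4 / 0.66 = 50.67 mg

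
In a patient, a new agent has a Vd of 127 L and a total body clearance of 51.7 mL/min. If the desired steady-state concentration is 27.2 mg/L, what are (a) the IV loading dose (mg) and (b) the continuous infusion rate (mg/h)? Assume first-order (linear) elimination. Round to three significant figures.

(a) 3450 mg; (b) 84.4 mg/h

LD = Vd · C_target = 127.0 × 27.2 = 3454 mg
Convert clearance: 51.7 mL/min × 60 min/h ÷ 1000 mL/L = 3.102 L/h
Maintenance: replace elimination → rate = CL × Css = 3.102 × 27.2 = 84.37 mg/h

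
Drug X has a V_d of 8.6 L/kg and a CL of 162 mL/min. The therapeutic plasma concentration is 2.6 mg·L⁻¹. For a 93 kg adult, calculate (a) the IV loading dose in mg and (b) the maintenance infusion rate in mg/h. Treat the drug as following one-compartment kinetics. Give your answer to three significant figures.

(a) 2080 mg; (b) 25.3 mg/h

Vd(total) = 93 kg × 8.6 L/kg = 799.8 L
Loading: fill Vd to C_target → 799.8 L × 2.6 mg/L = 2079 mg
CL = 162 mL/min × 60/1000 = 9.720 L/h
Maintenance: replace elimination → rate = CL × Css = 9.720 × 2.6 = 25.27 mg/h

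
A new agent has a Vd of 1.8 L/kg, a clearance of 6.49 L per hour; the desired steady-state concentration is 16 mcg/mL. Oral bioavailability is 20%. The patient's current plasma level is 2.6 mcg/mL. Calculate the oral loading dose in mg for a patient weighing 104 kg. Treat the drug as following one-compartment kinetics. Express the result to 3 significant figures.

12500 mg

Total Vd = 1.8 × 104 = 187.2 L
LD is governed by Vd — clearance does not enter the loading-dose calculation.
Concentration deficit ΔC = 16 − 2.6 = 13.40 mg/L
LD = Vd × ΔC / F = 187.2 × 13.40 / 0.2 = 12540 mg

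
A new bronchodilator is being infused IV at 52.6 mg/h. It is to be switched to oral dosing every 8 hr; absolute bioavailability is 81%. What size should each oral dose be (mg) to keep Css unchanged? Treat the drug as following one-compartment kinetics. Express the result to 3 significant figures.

To maintain the same Css, the systemic dosing rate must be unchanged: F·D/τ = infusion rate.
D = rate × τ / F = 52.6 × 8 / 0.81 = 519.5 mg

520 mg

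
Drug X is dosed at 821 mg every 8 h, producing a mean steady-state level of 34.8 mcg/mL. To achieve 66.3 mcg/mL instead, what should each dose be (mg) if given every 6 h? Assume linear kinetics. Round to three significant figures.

With linear kinetics, Css is proportional to dose rate (D/τ) at fixed clearance.
D₂ = D₁ × (Css,target / Css,current) × (τ₂/τ₁) = 821 × (66.3/34.8) × (6/8) = 1173 mg

1170 mg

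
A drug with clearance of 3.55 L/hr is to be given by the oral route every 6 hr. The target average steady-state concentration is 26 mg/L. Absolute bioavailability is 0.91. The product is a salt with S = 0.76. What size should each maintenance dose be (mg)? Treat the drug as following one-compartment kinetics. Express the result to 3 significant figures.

801 mg

D = CL × Css × τ / F / S = 3.550 × 26 × 6 / 0.91 / 0.76 = 800.8 mg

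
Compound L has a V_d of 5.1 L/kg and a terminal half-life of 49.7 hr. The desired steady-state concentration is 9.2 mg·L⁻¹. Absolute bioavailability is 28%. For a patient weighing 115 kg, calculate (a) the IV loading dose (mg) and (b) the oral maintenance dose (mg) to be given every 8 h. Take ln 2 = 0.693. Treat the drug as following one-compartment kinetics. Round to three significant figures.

(a) 5400 mg; (b) 2150 mg

Vd = 5.1 L/kg × 115 kg = 586.5 L
LD = Vd × C = 586.5 × 9.2 = 5396 mg
CL = 0.693 × Vd / t½ = 0.693 × 586.5 / 49.7 = 8.178 L/h
D = CL × Css × τ / F = 8.178 × 9.2 × 8 / 0.28 = 2150 mg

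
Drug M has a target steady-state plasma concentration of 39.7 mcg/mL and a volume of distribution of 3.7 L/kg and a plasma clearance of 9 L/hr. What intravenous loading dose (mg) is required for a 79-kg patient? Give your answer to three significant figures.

11600 mg

Vd = 3.7 L/kg × 79 kg = 292.3 L
LD = Vd × C = 292.3 × 39.70 = 11600 mg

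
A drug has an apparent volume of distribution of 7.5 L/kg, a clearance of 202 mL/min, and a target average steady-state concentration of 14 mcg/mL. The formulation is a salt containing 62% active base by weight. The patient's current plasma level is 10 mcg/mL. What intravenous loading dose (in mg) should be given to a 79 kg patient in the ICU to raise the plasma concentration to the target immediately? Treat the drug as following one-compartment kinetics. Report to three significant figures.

Vd(total) = 79 kg × 7.5 L/kg = 592.5 L
The loading dose fills Vd to the target concentration; clearance is irrelevant here.
Concentration deficit ΔC = 14 − 10 = 4.000 mg/L
LD = Vd × ΔC / S = 592.5 × 4.000 / 0.62 = 3823 mg

3820 mg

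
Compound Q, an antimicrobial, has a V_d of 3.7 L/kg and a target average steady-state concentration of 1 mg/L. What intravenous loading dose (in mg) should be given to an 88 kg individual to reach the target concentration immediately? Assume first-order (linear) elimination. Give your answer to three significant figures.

326 mg

Total Vd = 3.7 × 88 = 325.6 L
LD = Vd × C = 325.6 × 1.000 = 325.6 mg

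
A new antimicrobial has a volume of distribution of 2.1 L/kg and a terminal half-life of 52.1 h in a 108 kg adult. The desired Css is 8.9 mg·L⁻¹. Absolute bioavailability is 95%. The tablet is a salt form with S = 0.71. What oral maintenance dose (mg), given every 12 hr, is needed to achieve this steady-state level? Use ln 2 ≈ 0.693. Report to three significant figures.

Vd = 2.1 L/kg × 108 kg = 226.8 L
k = 0.693/52.1 = 0.01330 h⁻¹, so CL = k·Vd = 0.01330 × 226.8 = 3.016 L/h
D = CL × Css × τ / F / S = 3.016 × 8.9 × 12 / 0.95 / 0.71 = 477.6 mg

478 mg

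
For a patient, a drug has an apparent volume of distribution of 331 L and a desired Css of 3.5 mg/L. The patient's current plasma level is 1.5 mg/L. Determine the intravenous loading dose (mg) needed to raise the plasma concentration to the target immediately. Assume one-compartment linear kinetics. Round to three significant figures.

Concentration deficit ΔC = 3.5 − 1.5 = 2.000 mg/L
LD = Vd × ΔC = 331.0 × 2.000 = 662.0 mg

662 mg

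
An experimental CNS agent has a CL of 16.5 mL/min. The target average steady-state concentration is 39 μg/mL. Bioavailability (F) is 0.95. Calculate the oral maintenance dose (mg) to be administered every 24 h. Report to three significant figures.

CL = 16.5 mL/min = 16.5 × 0.06 = 0.9900 L/h
D = CL × Css × τ / F = 0.9900 × 39 × 24 / 0.95 = 975.4 mg

975 mg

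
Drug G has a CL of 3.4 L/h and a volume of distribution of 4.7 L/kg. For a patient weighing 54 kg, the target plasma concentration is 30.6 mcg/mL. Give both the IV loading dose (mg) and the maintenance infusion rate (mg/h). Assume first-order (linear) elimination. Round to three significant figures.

(a) 7770 mg; (b) 104 mg/h

Total Vd = 4.7 × 54 = 253.8 L
Loading: fill Vd to C_target → 253.8 L × 30.6 mg/L = 7766 mg
Infusion rate = 3.400 L/h × 30.6 mg/L = 104.0 mg/h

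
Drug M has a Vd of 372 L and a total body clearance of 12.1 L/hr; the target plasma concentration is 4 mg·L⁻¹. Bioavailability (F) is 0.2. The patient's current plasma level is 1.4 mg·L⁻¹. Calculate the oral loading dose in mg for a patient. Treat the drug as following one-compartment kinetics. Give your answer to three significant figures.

Concentration deficit ΔC = 4 − 1.4 = 2.600 mg/L
LD = Vd × ΔC / F = 372.0 × 2.600 / 0.2 = 4836 mg

4840 mg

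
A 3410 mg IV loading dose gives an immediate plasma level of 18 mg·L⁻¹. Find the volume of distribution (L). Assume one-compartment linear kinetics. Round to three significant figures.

Immediately after an IV bolus, C₀ = Dose / Vd, so Vd = Dose / C₀.
Vd = 3410 / 18 = 189.4 L

189 L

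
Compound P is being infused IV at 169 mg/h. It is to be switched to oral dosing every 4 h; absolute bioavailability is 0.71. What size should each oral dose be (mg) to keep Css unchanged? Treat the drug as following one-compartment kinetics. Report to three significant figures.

To maintain the same Css, the systemic dosing rate must be unchanged: F·D/τ = infusion rate.
D = rate × τ / F = 169 × 4 / 0.71 = 952.1 mg

952 mg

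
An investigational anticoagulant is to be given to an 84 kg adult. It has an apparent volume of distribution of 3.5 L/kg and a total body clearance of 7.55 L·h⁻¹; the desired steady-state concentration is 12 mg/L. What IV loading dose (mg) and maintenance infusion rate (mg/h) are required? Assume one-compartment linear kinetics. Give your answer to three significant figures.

Total Vd = 3.5 × 84 = 294.0 L
Loading: fill Vd to C_target → 294.0 L × 12 mg/L = 3528 mg
Maintenance infusion rate = CL × Css = 7.550 × 12 = 90.60 mg/h

(a) 3530 mg; (b) 90.6 mg/h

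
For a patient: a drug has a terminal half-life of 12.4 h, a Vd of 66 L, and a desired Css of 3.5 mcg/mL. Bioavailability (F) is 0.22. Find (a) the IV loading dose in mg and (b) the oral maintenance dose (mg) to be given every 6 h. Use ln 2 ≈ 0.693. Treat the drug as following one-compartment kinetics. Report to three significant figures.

(a) 231 mg; (b) 352 mg

LD = Vd × C = 66.00 × 3.5 = 231.0 mg
CL = 0.693 × Vd / t½ = 0.693 × 66.00 / 12.4 = 3.689 L/h
D = CL × Css × τ / F = 3.689 × 3.5 × 6 / 0.22 = 352.1 mg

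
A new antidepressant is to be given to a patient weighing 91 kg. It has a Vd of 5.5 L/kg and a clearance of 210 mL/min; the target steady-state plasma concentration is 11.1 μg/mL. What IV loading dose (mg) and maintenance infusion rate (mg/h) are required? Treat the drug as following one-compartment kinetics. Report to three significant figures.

(a) 5560 mg; (b) 140 mg/h

Vd(total) = 91 kg × 5.5 L/kg = 500.5 L
Loading: fill Vd to C_target → 500.5 L × 11.1 mg/L = 5556 mg
Convert clearance: 210 mL/min × 60 min/h ÷ 1000 mL/L = 12.60 L/h
Infusion rate = 12.60 L/h × 11.1 mg/L = 139.9 mg/h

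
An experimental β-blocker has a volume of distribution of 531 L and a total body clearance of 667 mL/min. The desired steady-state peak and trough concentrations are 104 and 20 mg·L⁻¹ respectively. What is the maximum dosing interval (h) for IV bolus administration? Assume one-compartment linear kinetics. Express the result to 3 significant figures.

21.9 h

Convert clearance: 667 mL/min × 60 min/h ÷ 1000 mL/L = 40.02 L/h
k = CL / Vd = 40.02 / 531.0 = 0.07537 h⁻¹
Between IV bolus doses, concentration decays as C = C₀·e^(−kτ), so C_peak/C_trough = e^(kτ).
τ_max = ln(C_peak/C_trough) / k = ln(104/20) / 0.07537 = 1.649 / 0.07537 = 21.88 h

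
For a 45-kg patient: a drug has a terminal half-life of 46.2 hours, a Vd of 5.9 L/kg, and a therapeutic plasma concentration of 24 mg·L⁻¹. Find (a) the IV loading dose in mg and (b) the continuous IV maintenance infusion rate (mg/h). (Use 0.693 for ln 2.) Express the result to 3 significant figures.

Vd(total) = 45 kg × 5.9 L/kg = 265.5 L
LD = Vd × C = 265.5 × 24 = 6372 mg
CL = 0.693 × Vd / t½ = 0.693 × 265.5 / 46.2 = 3.983 L/h
Infusion rate = CL × Css = 3.983 × 24 = 95.59 mg/h

(a) 6370 mg; (b) 95.6 mg/h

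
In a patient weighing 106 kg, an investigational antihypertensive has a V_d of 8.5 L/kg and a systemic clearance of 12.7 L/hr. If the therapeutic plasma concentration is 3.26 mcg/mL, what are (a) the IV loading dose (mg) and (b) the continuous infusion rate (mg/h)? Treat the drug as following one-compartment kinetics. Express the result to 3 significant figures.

(a) 2940 mg; (b) 41.4 mg/h

Total Vd = 8.5 × 106 = 901.0 L
Loading dose = Vd × C = 901.0 × 3.26 = 2937 mg
Maintenance infusion rate = CL × Css = 12.70 × 3.26 = 41.40 mg/h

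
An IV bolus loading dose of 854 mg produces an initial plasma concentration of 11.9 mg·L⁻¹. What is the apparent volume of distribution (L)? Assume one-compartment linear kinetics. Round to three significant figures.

Immediately after an IV bolus, C₀ = Dose / Vd, so Vd = Dose / C₀.
Vd = 854 / 11.9 = 71.76 L

71.8 L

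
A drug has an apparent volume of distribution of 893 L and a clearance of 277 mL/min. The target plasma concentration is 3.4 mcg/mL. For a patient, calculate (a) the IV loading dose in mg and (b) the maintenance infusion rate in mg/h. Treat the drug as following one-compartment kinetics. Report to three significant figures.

(a) 3040 mg; (b) 56.5 mg/h

Loading dose = Vd × C = 893.0 × 3.4 = 3036 mg
CL = 277 mL/min = 277 × 0.06 = 16.62 L/h
Maintenance: replace elimination → rate = CL × Css = 16.62 × 3.4 = 56.51 mg/h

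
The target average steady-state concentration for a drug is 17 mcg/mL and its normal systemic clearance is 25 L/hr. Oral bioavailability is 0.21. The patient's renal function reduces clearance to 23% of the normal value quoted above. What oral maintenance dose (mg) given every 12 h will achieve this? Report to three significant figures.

Patient clearance = 0.23 × 25.00 = 5.750 L/h
At steady state, dose per interval replaces the amount cleared in that interval: F·D/τ = CL·Css.
D = CL × Css × τ / F = 5.750 × 17 × 12 / 0.21 = 5586 mg

5590 mg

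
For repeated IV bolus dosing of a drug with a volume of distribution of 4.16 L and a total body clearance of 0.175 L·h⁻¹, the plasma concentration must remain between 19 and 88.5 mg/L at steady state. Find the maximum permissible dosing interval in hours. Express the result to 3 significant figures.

k = CL / Vd = 0.1750 / 4.160 = 0.04207 h⁻¹
Between IV bolus doses, concentration decays as C = C₀·e^(−kτ), so C_peak/C_trough = e^(kτ).
τ_max = ln(C_peak/C_trough) / k = ln(88.5/19) / 0.04207 = 1.539 / 0.04207 = 36.58 h

36.6 h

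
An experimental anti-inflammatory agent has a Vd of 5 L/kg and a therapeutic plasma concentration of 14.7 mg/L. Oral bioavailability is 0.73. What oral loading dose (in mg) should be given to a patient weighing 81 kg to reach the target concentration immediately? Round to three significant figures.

8160 mg

Total Vd = 5 × 81 = 405.0 L
LD = Vd × C / F = 405.0 × 14.70 / 0.73 = 8155 mg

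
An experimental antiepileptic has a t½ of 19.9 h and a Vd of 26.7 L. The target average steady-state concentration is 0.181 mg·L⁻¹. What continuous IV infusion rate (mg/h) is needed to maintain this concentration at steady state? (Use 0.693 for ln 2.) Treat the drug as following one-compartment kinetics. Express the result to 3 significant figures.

k = 0.693/19.9 = 0.03482 h⁻¹, so CL = k·Vd = 0.03482 × 26.70 = 0.9297 L/h
Infusion rate = CL × Css = 0.9297 × 0.181 = 0.1683 mg/h

0.168 mg/h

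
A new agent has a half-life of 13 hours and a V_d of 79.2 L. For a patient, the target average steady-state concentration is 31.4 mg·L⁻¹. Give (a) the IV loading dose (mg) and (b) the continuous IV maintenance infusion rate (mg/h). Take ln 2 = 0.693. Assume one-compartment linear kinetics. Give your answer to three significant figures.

(a) 2490 mg; (b) 133 mg/h

LD = Vd × C = 79.20 × 31.4 = 2487 mg
CL = 0.693 × Vd / t½ = 0.693 × 79.20 / 13 = 4.222 L/h
Infusion rate = CL × Css = 4.222 × 31.4 = 132.6 mg/h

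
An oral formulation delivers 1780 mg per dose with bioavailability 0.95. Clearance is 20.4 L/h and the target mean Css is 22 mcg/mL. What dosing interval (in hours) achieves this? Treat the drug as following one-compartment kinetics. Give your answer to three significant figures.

F·D/τ = CL·Css → τ = F·D / (CL·Css).
τ = 0.95 × 1780 / (20.4 × 22) = 3.768 h

3.77 h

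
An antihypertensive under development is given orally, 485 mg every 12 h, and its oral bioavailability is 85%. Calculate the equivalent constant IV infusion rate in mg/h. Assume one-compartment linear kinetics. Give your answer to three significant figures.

Equivalent systemic input: infusion rate = F·D/τ.
Rate = 0.85 × 485 / 12 = 34.35 mg/h

34.4 mg/h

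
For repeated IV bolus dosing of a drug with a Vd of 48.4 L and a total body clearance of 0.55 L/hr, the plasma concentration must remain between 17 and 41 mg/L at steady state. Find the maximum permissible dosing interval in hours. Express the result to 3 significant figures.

k = CL / Vd = 0.5500 / 48.40 = 0.01136 h⁻¹
Between IV bolus doses, concentration decays as C = C₀·e^(−kτ), so C_peak/C_trough = e^(kτ).
τ_max = ln(C_peak/C_trough) / k = ln(41/17) / 0.01136 = 0.8804 / 0.01136 = 77.50 h

77.5 h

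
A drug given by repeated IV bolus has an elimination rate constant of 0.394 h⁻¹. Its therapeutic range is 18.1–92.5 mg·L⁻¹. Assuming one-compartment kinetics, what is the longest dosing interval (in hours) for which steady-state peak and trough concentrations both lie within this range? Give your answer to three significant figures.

4.14 h

Between IV bolus doses, concentration decays as C = C₀·e^(−kτ), so C_peak/C_trough = e^(kτ).
τ_max = ln(C_peak/C_trough) / k = ln(92.5/18.1) / 0.3940 = 1.631 / 0.3940 = 4.140 h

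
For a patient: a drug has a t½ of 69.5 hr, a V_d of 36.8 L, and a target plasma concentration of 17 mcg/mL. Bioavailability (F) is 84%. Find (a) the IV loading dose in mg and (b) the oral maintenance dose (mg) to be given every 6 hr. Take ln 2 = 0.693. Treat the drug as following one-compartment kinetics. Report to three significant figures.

LD = Vd × C = 36.80 × 17 = 625.6 mg
CL = 0.693 × Vd / t½ = 0.693 × 36.80 / 69.5 = 0.3669 L/h
D = CL × Css × τ / F = 0.3669 × 17 × 6 / 0.84 = 44.55 mg

(a) 626 mg; (b) 44.6 mg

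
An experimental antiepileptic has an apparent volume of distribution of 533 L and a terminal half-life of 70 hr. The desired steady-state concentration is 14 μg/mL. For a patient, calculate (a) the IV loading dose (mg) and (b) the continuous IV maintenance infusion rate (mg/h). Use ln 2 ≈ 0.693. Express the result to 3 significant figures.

LD = Vd × C = 533.0 × 14 = 7462 mg
CL = 0.693 × Vd / t½ = 0.693 × 533.0 / 70 = 5.277 L/h
Infusion rate = CL × Css = 5.277 × 14 = 73.88 mg/h

(a) 7460 mg; (b) 73.9 mg/h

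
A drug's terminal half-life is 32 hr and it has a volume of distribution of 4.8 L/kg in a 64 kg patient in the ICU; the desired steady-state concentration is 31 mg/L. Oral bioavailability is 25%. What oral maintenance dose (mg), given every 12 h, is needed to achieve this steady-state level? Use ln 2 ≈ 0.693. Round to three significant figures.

9900 mg

Total Vd = 4.8 × 64 = 307.2 L
CL = 0.693 × Vd / t½ = 0.693 × 307.2 / 32 = 6.653 L/h
D = CL × Css × τ / F = 6.653 × 31 × 12 / 0.25 = 9900 mg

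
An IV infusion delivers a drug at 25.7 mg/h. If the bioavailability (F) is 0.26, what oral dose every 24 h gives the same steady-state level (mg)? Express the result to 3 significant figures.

To maintain the same Css, the systemic dosing rate must be unchanged: F·D/τ = infusion rate.
D = rate × τ / F = 25.7 × 24 / 0.26 = 2372 mg

2370 mg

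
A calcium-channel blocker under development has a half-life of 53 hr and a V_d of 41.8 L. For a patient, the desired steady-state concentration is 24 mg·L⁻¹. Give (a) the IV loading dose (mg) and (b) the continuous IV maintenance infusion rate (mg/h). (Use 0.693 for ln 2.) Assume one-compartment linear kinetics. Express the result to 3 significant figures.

(a) 1000 mg; (b) 13.1 mg/h

LD = Vd × C = 41.80 × 24 = 1003 mg
CL = 0.693 × Vd / t½ = 0.693 × 41.80 / 53 = 0.5466 L/h
Infusion rate = CL × Css = 0.5466 × 24 = 13.12 mg/h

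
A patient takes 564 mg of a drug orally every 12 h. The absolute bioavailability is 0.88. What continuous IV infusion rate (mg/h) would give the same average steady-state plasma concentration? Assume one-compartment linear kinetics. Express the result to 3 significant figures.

Equivalent systemic input: infusion rate = F·D/τ.
Rate = 0.88 × 564 / 12 = 41.36 mg/h

41.4 mg/h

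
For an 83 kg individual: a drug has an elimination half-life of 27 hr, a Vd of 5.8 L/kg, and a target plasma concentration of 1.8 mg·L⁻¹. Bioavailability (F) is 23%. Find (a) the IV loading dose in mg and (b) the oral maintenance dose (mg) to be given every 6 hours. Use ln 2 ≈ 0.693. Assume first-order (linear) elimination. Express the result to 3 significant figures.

Total Vd = 5.8 × 83 = 481.4 L
LD = Vd × C = 481.4 × 1.8 = 866.5 mg
CL = 0.693 × Vd / t½ = 0.693 × 481.4 / 27 = 12.36 L/h
D = CL × Css × τ / F = 12.36 × 1.8 × 6 / 0.23 = 580.4 mg

(a) 867 mg; (b) 580 mg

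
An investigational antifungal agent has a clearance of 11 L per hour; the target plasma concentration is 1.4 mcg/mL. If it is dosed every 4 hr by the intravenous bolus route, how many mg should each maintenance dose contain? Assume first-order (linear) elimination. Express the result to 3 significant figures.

At steady state, dose per interval replaces the amount cleared in that interval: D/τ = CL·Css.
D = CL × Css × τ = 11.00 × 1.4 × 4 = 61.60 mg

61.6 mg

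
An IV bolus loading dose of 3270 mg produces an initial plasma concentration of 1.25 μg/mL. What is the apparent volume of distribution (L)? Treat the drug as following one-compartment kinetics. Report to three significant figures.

Immediately after an IV bolus, C₀ = Dose / Vd, so Vd = Dose / C₀.
Vd = 3270 / 1.25 = 2616 L

2620 L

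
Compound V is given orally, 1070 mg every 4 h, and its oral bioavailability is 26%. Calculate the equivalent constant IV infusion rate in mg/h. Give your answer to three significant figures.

Equivalent systemic input: infusion rate = F·D/τ.
Rate = 0.26 × 1070 / 4 = 69.55 mg/h

69.6 mg/h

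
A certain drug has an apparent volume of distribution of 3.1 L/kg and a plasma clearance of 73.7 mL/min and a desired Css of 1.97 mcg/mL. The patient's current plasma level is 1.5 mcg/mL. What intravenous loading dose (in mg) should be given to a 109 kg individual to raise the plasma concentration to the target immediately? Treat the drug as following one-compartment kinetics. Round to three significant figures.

159 mg

Vd = 3.1 L/kg × 109 kg = 337.9 L
Concentration deficit ΔC = 1.97 − 1.5 = 0.4700 mg/L
LD = Vd × ΔC = 337.9 × 0.4700 = 158.8 mg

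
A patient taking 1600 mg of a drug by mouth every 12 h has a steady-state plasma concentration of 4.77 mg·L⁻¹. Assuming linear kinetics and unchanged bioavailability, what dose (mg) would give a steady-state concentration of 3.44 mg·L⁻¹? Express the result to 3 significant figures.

1150 mg

With linear kinetics, Css is proportional to dose rate (D/τ) at fixed clearance.
D₂ = D₁ × (Css,target / Css,current) = 1600 × 3.44/4.77 = 1154 mg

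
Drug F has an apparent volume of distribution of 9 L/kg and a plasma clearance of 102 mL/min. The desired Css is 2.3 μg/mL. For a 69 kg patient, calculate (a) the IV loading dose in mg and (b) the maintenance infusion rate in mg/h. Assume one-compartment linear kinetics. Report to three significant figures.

Total Vd = 9 × 69 = 621.0 L
Loading: fill Vd to C_target → 621.0 L × 2.3 mg/L = 1428 mg
CL = 102 mL/min × 60/1000 = 6.120 L/h
Maintenance infusion rate = CL × Css = 6.120 × 2.3 = 14.08 mg/h

(a) 1430 mg; (b) 14.1 mg/h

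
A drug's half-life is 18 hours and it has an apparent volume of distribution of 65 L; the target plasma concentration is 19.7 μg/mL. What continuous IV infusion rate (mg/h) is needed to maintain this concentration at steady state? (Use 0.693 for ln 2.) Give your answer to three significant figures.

49.3 mg/h

CL = ln 2 · Vd / t½ = 0.693 × 65.00 / 18 = 2.503 L/h
Infusion rate = CL × Css = 2.503 × 19.7 = 49.31 mg/h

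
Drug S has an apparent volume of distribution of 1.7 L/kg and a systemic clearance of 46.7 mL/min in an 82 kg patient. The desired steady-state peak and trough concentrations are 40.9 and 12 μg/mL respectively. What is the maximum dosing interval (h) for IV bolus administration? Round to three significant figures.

61.0 h

Vd = 1.7 L/kg × 82 kg = 139.4 L
Convert clearance: 46.7 mL/min × 60 min/h ÷ 1000 mL/L = 2.802 L/h
k = CL / Vd = 2.802 / 139.4 = 0.02010 h⁻¹
Between IV bolus doses, concentration decays as C = C₀·e^(−kτ), so C_peak/C_trough = e^(kτ).
τ_max = ln(C_peak/C_trough) / k = ln(40.9/12) / 0.02010 = 1.226 / 0.02010 = 61.00 h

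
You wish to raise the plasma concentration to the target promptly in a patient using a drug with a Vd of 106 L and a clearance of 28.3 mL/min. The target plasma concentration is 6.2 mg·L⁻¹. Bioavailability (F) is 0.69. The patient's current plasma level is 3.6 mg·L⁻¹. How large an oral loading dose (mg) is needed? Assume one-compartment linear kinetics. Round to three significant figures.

Concentration deficit ΔC = 6.2 − 3.6 = 2.600 mg/L
LD = Vd × ΔC / F = 106.0 × 2.600 / 0.69 = 399.4 mg

399 mg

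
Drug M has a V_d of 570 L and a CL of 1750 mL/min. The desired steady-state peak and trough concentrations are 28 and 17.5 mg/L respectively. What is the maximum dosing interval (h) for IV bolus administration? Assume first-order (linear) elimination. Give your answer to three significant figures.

Convert clearance: 1750 mL/min × 60 min/h ÷ 1000 mL/L = 105.0 L/h
k = CL / Vd = 105.0 / 570.0 = 0.1842 h⁻¹
Between IV bolus doses, concentration decays as C = C₀·e^(−kτ), so C_peak/C_trough = e^(kτ).
τ_max = ln(C_peak/C_trough) / k = ln(28/17.5) / 0.1842 = 0.4700 / 0.1842 = 2.552 h

2.55 h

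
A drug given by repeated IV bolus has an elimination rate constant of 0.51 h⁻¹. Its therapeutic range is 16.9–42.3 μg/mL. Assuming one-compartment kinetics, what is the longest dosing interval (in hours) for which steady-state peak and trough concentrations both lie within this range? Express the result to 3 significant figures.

Between IV bolus doses, concentration decays as C = C₀·e^(−kτ), so C_peak/C_trough = e^(kτ).
τ_max = ln(C_peak/C_trough) / k = ln(42.3/16.9) / 0.5100 = 0.9175 / 0.5100 = 1.799 h

1.80 h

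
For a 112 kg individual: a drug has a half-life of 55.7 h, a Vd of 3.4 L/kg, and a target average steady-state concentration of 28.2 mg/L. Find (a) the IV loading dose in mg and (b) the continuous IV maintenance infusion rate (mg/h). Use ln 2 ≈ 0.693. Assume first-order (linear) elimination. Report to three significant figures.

Vd(total) = 112 kg × 3.4 L/kg = 380.8 L
LD = Vd × C = 380.8 × 28.2 = 10740 mg
CL = 0.693 × Vd / t½ = 0.693 × 380.8 / 55.7 = 4.738 L/h
Infusion rate = CL × Css = 4.738 × 28.2 = 133.6 mg/h

(a) 10700 mg; (b) 134 mg/h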